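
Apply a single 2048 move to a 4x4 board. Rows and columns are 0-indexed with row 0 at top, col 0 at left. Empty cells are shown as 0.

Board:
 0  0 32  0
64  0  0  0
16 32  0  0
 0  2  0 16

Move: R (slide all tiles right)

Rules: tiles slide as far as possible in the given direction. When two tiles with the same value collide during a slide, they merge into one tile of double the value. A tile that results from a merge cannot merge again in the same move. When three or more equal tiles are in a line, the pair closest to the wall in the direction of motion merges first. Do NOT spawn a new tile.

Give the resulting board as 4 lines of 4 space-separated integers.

Answer:  0  0  0 32
 0  0  0 64
 0  0 16 32
 0  0  2 16

Derivation:
Slide right:
row 0: [0, 0, 32, 0] -> [0, 0, 0, 32]
row 1: [64, 0, 0, 0] -> [0, 0, 0, 64]
row 2: [16, 32, 0, 0] -> [0, 0, 16, 32]
row 3: [0, 2, 0, 16] -> [0, 0, 2, 16]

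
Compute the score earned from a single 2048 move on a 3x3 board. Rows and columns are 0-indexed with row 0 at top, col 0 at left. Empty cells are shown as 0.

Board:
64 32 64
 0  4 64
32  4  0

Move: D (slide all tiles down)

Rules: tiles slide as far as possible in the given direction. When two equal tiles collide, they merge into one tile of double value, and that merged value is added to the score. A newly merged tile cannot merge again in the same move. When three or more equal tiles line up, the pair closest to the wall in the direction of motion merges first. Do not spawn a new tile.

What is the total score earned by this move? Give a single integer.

Slide down:
col 0: [64, 0, 32] -> [0, 64, 32]  score +0 (running 0)
col 1: [32, 4, 4] -> [0, 32, 8]  score +8 (running 8)
col 2: [64, 64, 0] -> [0, 0, 128]  score +128 (running 136)
Board after move:
  0   0   0
 64  32   0
 32   8 128

Answer: 136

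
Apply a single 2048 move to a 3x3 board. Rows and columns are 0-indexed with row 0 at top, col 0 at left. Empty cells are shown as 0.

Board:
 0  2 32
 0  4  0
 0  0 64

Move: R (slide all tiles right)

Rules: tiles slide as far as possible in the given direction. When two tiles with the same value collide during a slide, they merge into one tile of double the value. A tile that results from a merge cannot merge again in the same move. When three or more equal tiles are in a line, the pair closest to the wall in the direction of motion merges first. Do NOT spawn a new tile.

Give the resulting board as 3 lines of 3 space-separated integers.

Slide right:
row 0: [0, 2, 32] -> [0, 2, 32]
row 1: [0, 4, 0] -> [0, 0, 4]
row 2: [0, 0, 64] -> [0, 0, 64]

Answer:  0  2 32
 0  0  4
 0  0 64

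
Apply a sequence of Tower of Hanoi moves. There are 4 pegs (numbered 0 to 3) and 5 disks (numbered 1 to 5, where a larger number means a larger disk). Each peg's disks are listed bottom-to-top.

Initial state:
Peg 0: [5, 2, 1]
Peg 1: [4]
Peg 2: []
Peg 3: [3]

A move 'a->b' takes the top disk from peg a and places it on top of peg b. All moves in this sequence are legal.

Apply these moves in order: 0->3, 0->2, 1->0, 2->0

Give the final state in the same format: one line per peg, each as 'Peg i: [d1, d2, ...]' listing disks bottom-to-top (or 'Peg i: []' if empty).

After move 1 (0->3):
Peg 0: [5, 2]
Peg 1: [4]
Peg 2: []
Peg 3: [3, 1]

After move 2 (0->2):
Peg 0: [5]
Peg 1: [4]
Peg 2: [2]
Peg 3: [3, 1]

After move 3 (1->0):
Peg 0: [5, 4]
Peg 1: []
Peg 2: [2]
Peg 3: [3, 1]

After move 4 (2->0):
Peg 0: [5, 4, 2]
Peg 1: []
Peg 2: []
Peg 3: [3, 1]

Answer: Peg 0: [5, 4, 2]
Peg 1: []
Peg 2: []
Peg 3: [3, 1]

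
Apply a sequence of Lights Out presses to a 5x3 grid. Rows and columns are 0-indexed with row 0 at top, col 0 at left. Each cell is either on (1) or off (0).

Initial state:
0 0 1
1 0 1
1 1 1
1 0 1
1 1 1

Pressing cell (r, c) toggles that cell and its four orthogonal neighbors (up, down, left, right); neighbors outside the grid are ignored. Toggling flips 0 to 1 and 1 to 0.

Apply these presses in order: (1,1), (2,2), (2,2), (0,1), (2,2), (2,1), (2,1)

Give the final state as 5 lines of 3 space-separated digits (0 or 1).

Answer: 1 0 0
0 0 1
1 1 0
1 0 0
1 1 1

Derivation:
After press 1 at (1,1):
0 1 1
0 1 0
1 0 1
1 0 1
1 1 1

After press 2 at (2,2):
0 1 1
0 1 1
1 1 0
1 0 0
1 1 1

After press 3 at (2,2):
0 1 1
0 1 0
1 0 1
1 0 1
1 1 1

After press 4 at (0,1):
1 0 0
0 0 0
1 0 1
1 0 1
1 1 1

After press 5 at (2,2):
1 0 0
0 0 1
1 1 0
1 0 0
1 1 1

After press 6 at (2,1):
1 0 0
0 1 1
0 0 1
1 1 0
1 1 1

After press 7 at (2,1):
1 0 0
0 0 1
1 1 0
1 0 0
1 1 1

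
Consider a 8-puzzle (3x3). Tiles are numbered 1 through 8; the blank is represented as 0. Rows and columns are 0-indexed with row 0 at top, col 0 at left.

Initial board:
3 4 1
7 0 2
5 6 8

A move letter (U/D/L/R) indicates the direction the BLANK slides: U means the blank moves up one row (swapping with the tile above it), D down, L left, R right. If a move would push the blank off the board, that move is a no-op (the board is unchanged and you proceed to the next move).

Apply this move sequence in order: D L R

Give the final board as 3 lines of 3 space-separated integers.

Answer: 3 4 1
7 6 2
5 0 8

Derivation:
After move 1 (D):
3 4 1
7 6 2
5 0 8

After move 2 (L):
3 4 1
7 6 2
0 5 8

After move 3 (R):
3 4 1
7 6 2
5 0 8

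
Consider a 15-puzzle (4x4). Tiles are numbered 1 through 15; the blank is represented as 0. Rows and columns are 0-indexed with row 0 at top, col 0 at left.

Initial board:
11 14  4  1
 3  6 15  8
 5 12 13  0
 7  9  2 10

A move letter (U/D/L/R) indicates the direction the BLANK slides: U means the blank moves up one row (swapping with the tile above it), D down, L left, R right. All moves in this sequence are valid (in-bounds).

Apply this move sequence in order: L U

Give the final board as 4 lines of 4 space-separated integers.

Answer: 11 14  4  1
 3  6  0  8
 5 12 15 13
 7  9  2 10

Derivation:
After move 1 (L):
11 14  4  1
 3  6 15  8
 5 12  0 13
 7  9  2 10

After move 2 (U):
11 14  4  1
 3  6  0  8
 5 12 15 13
 7  9  2 10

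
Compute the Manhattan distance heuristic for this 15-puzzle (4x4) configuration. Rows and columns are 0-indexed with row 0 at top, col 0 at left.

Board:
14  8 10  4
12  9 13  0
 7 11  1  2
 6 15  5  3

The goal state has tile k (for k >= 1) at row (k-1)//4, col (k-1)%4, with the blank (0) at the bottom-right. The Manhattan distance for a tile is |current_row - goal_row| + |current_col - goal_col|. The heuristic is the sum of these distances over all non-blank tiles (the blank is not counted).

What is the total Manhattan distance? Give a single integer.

Answer: 44

Derivation:
Tile 14: (0,0)->(3,1) = 4
Tile 8: (0,1)->(1,3) = 3
Tile 10: (0,2)->(2,1) = 3
Tile 4: (0,3)->(0,3) = 0
Tile 12: (1,0)->(2,3) = 4
Tile 9: (1,1)->(2,0) = 2
Tile 13: (1,2)->(3,0) = 4
Tile 7: (2,0)->(1,2) = 3
Tile 11: (2,1)->(2,2) = 1
Tile 1: (2,2)->(0,0) = 4
Tile 2: (2,3)->(0,1) = 4
Tile 6: (3,0)->(1,1) = 3
Tile 15: (3,1)->(3,2) = 1
Tile 5: (3,2)->(1,0) = 4
Tile 3: (3,3)->(0,2) = 4
Sum: 4 + 3 + 3 + 0 + 4 + 2 + 4 + 3 + 1 + 4 + 4 + 3 + 1 + 4 + 4 = 44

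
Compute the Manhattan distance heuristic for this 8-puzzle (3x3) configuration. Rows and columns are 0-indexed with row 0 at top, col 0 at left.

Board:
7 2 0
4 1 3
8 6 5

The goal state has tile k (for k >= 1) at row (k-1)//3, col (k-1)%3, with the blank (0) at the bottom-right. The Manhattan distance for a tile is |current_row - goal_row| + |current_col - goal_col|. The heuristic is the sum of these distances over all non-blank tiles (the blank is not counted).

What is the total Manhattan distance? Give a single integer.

Tile 7: (0,0)->(2,0) = 2
Tile 2: (0,1)->(0,1) = 0
Tile 4: (1,0)->(1,0) = 0
Tile 1: (1,1)->(0,0) = 2
Tile 3: (1,2)->(0,2) = 1
Tile 8: (2,0)->(2,1) = 1
Tile 6: (2,1)->(1,2) = 2
Tile 5: (2,2)->(1,1) = 2
Sum: 2 + 0 + 0 + 2 + 1 + 1 + 2 + 2 = 10

Answer: 10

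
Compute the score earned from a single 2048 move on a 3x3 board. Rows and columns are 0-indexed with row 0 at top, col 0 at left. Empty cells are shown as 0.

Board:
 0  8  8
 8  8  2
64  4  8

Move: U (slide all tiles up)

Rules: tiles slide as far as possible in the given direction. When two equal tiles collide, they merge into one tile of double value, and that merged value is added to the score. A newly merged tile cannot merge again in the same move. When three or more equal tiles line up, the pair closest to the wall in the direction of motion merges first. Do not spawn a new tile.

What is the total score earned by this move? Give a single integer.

Answer: 16

Derivation:
Slide up:
col 0: [0, 8, 64] -> [8, 64, 0]  score +0 (running 0)
col 1: [8, 8, 4] -> [16, 4, 0]  score +16 (running 16)
col 2: [8, 2, 8] -> [8, 2, 8]  score +0 (running 16)
Board after move:
 8 16  8
64  4  2
 0  0  8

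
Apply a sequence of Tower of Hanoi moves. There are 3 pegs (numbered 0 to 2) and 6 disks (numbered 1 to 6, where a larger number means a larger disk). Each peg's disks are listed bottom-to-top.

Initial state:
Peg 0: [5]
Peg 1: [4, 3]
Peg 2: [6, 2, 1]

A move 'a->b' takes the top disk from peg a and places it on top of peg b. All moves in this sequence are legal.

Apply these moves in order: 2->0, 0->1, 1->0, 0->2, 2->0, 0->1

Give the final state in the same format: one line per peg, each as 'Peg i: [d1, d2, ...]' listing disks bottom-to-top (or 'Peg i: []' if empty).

After move 1 (2->0):
Peg 0: [5, 1]
Peg 1: [4, 3]
Peg 2: [6, 2]

After move 2 (0->1):
Peg 0: [5]
Peg 1: [4, 3, 1]
Peg 2: [6, 2]

After move 3 (1->0):
Peg 0: [5, 1]
Peg 1: [4, 3]
Peg 2: [6, 2]

After move 4 (0->2):
Peg 0: [5]
Peg 1: [4, 3]
Peg 2: [6, 2, 1]

After move 5 (2->0):
Peg 0: [5, 1]
Peg 1: [4, 3]
Peg 2: [6, 2]

After move 6 (0->1):
Peg 0: [5]
Peg 1: [4, 3, 1]
Peg 2: [6, 2]

Answer: Peg 0: [5]
Peg 1: [4, 3, 1]
Peg 2: [6, 2]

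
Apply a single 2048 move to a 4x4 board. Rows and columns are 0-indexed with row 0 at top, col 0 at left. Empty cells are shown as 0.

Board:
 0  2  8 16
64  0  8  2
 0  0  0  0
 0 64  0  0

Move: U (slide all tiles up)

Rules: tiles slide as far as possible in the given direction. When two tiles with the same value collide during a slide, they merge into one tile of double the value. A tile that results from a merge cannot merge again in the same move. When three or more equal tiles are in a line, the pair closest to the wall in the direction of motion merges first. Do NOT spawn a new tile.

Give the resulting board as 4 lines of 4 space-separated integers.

Answer: 64  2 16 16
 0 64  0  2
 0  0  0  0
 0  0  0  0

Derivation:
Slide up:
col 0: [0, 64, 0, 0] -> [64, 0, 0, 0]
col 1: [2, 0, 0, 64] -> [2, 64, 0, 0]
col 2: [8, 8, 0, 0] -> [16, 0, 0, 0]
col 3: [16, 2, 0, 0] -> [16, 2, 0, 0]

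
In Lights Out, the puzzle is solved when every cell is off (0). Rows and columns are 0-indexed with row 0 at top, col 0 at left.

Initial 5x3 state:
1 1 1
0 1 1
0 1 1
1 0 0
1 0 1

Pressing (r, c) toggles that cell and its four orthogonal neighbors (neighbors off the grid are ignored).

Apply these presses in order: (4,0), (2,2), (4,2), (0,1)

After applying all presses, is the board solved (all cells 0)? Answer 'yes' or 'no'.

Answer: yes

Derivation:
After press 1 at (4,0):
1 1 1
0 1 1
0 1 1
0 0 0
0 1 1

After press 2 at (2,2):
1 1 1
0 1 0
0 0 0
0 0 1
0 1 1

After press 3 at (4,2):
1 1 1
0 1 0
0 0 0
0 0 0
0 0 0

After press 4 at (0,1):
0 0 0
0 0 0
0 0 0
0 0 0
0 0 0

Lights still on: 0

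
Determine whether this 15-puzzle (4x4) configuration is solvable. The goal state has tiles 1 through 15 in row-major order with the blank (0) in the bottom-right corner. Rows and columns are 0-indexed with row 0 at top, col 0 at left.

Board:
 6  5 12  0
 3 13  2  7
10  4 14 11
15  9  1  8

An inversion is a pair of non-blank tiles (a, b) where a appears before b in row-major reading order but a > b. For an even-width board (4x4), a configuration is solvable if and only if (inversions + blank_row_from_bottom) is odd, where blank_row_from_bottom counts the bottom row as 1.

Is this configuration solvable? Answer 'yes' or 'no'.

Answer: no

Derivation:
Inversions: 48
Blank is in row 0 (0-indexed from top), which is row 4 counting from the bottom (bottom = 1).
48 + 4 = 52, which is even, so the puzzle is not solvable.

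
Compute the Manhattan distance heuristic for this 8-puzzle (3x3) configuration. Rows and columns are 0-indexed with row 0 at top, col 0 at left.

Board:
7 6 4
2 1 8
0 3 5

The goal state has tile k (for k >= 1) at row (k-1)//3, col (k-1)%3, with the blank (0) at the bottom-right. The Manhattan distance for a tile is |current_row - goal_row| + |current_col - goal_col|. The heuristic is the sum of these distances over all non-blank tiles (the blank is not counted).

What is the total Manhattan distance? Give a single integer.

Tile 7: (0,0)->(2,0) = 2
Tile 6: (0,1)->(1,2) = 2
Tile 4: (0,2)->(1,0) = 3
Tile 2: (1,0)->(0,1) = 2
Tile 1: (1,1)->(0,0) = 2
Tile 8: (1,2)->(2,1) = 2
Tile 3: (2,1)->(0,2) = 3
Tile 5: (2,2)->(1,1) = 2
Sum: 2 + 2 + 3 + 2 + 2 + 2 + 3 + 2 = 18

Answer: 18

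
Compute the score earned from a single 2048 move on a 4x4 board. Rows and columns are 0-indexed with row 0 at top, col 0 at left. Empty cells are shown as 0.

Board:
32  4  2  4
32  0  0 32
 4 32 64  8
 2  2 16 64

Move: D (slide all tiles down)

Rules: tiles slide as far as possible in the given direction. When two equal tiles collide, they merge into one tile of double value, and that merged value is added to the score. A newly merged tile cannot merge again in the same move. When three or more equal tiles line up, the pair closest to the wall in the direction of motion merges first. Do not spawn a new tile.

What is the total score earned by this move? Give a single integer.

Slide down:
col 0: [32, 32, 4, 2] -> [0, 64, 4, 2]  score +64 (running 64)
col 1: [4, 0, 32, 2] -> [0, 4, 32, 2]  score +0 (running 64)
col 2: [2, 0, 64, 16] -> [0, 2, 64, 16]  score +0 (running 64)
col 3: [4, 32, 8, 64] -> [4, 32, 8, 64]  score +0 (running 64)
Board after move:
 0  0  0  4
64  4  2 32
 4 32 64  8
 2  2 16 64

Answer: 64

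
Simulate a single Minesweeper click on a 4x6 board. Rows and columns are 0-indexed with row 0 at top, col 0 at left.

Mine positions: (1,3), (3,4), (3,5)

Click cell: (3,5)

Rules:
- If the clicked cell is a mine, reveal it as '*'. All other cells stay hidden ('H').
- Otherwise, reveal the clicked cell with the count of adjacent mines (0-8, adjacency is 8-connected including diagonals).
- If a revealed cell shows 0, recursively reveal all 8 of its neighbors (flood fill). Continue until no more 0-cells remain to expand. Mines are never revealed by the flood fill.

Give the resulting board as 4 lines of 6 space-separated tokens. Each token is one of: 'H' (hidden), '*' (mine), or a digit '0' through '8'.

H H H H H H
H H H H H H
H H H H H H
H H H H H *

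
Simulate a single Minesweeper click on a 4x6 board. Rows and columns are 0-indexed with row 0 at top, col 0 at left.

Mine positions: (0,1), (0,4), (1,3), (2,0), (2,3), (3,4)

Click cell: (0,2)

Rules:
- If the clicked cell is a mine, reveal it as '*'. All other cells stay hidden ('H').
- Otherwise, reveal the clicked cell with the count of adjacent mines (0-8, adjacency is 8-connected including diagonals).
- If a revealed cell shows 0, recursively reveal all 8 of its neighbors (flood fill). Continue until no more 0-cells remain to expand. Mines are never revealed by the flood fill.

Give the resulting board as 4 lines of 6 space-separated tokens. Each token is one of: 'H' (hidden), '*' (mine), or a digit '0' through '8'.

H H 2 H H H
H H H H H H
H H H H H H
H H H H H H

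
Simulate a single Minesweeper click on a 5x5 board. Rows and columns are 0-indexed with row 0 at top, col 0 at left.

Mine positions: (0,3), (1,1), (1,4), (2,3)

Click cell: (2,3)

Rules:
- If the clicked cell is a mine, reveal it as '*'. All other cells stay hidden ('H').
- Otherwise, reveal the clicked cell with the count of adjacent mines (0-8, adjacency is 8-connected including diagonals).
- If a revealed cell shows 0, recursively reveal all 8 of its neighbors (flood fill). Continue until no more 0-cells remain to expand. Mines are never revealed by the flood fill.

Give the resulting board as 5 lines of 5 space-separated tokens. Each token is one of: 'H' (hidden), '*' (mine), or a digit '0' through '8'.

H H H H H
H H H H H
H H H * H
H H H H H
H H H H H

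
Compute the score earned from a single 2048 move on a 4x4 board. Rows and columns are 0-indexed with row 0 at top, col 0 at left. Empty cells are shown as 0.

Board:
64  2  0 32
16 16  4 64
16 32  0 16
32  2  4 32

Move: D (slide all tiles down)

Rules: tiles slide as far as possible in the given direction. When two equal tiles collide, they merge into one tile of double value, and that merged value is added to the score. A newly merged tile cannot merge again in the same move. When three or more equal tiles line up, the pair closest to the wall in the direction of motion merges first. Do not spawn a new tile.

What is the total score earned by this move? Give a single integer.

Slide down:
col 0: [64, 16, 16, 32] -> [0, 64, 32, 32]  score +32 (running 32)
col 1: [2, 16, 32, 2] -> [2, 16, 32, 2]  score +0 (running 32)
col 2: [0, 4, 0, 4] -> [0, 0, 0, 8]  score +8 (running 40)
col 3: [32, 64, 16, 32] -> [32, 64, 16, 32]  score +0 (running 40)
Board after move:
 0  2  0 32
64 16  0 64
32 32  0 16
32  2  8 32

Answer: 40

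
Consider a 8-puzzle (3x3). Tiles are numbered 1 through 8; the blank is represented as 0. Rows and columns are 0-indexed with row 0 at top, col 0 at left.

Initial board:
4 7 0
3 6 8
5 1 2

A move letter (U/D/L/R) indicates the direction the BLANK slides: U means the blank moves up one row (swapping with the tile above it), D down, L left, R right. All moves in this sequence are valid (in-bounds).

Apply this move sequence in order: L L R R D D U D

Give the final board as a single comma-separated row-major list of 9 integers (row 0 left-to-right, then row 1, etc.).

After move 1 (L):
4 0 7
3 6 8
5 1 2

After move 2 (L):
0 4 7
3 6 8
5 1 2

After move 3 (R):
4 0 7
3 6 8
5 1 2

After move 4 (R):
4 7 0
3 6 8
5 1 2

After move 5 (D):
4 7 8
3 6 0
5 1 2

After move 6 (D):
4 7 8
3 6 2
5 1 0

After move 7 (U):
4 7 8
3 6 0
5 1 2

After move 8 (D):
4 7 8
3 6 2
5 1 0

Answer: 4, 7, 8, 3, 6, 2, 5, 1, 0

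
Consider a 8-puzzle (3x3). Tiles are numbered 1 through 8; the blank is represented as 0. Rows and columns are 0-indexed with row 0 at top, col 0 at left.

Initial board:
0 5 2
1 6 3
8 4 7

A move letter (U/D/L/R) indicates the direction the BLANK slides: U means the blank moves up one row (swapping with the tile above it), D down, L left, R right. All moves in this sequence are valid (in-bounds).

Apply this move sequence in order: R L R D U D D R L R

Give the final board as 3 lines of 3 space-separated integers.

Answer: 5 6 2
1 4 3
8 7 0

Derivation:
After move 1 (R):
5 0 2
1 6 3
8 4 7

After move 2 (L):
0 5 2
1 6 3
8 4 7

After move 3 (R):
5 0 2
1 6 3
8 4 7

After move 4 (D):
5 6 2
1 0 3
8 4 7

After move 5 (U):
5 0 2
1 6 3
8 4 7

After move 6 (D):
5 6 2
1 0 3
8 4 7

After move 7 (D):
5 6 2
1 4 3
8 0 7

After move 8 (R):
5 6 2
1 4 3
8 7 0

After move 9 (L):
5 6 2
1 4 3
8 0 7

After move 10 (R):
5 6 2
1 4 3
8 7 0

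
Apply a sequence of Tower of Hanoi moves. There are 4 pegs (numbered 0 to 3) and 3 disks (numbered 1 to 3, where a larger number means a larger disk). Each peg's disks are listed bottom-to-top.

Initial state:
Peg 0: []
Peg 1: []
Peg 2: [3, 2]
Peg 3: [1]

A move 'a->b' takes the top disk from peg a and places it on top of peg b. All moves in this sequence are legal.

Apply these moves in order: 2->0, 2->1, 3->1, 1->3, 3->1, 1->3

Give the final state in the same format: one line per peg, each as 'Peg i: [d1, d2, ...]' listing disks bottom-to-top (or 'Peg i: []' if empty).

After move 1 (2->0):
Peg 0: [2]
Peg 1: []
Peg 2: [3]
Peg 3: [1]

After move 2 (2->1):
Peg 0: [2]
Peg 1: [3]
Peg 2: []
Peg 3: [1]

After move 3 (3->1):
Peg 0: [2]
Peg 1: [3, 1]
Peg 2: []
Peg 3: []

After move 4 (1->3):
Peg 0: [2]
Peg 1: [3]
Peg 2: []
Peg 3: [1]

After move 5 (3->1):
Peg 0: [2]
Peg 1: [3, 1]
Peg 2: []
Peg 3: []

After move 6 (1->3):
Peg 0: [2]
Peg 1: [3]
Peg 2: []
Peg 3: [1]

Answer: Peg 0: [2]
Peg 1: [3]
Peg 2: []
Peg 3: [1]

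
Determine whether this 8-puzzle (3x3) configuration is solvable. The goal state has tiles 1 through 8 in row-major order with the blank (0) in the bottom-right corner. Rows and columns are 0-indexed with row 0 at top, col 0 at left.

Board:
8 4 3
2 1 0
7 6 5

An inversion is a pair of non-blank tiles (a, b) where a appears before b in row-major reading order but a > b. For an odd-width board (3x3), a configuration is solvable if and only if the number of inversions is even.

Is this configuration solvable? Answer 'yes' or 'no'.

Inversions (pairs i<j in row-major order where tile[i] > tile[j] > 0): 16
16 is even, so the puzzle is solvable.

Answer: yes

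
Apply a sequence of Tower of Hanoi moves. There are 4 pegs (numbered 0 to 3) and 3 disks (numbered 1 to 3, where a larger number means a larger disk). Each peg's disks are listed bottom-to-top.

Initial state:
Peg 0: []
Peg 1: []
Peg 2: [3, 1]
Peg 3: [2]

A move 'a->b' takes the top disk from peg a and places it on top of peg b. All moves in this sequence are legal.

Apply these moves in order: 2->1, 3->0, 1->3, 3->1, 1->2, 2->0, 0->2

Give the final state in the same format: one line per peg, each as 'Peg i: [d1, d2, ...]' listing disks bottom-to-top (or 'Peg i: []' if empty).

Answer: Peg 0: [2]
Peg 1: []
Peg 2: [3, 1]
Peg 3: []

Derivation:
After move 1 (2->1):
Peg 0: []
Peg 1: [1]
Peg 2: [3]
Peg 3: [2]

After move 2 (3->0):
Peg 0: [2]
Peg 1: [1]
Peg 2: [3]
Peg 3: []

After move 3 (1->3):
Peg 0: [2]
Peg 1: []
Peg 2: [3]
Peg 3: [1]

After move 4 (3->1):
Peg 0: [2]
Peg 1: [1]
Peg 2: [3]
Peg 3: []

After move 5 (1->2):
Peg 0: [2]
Peg 1: []
Peg 2: [3, 1]
Peg 3: []

After move 6 (2->0):
Peg 0: [2, 1]
Peg 1: []
Peg 2: [3]
Peg 3: []

After move 7 (0->2):
Peg 0: [2]
Peg 1: []
Peg 2: [3, 1]
Peg 3: []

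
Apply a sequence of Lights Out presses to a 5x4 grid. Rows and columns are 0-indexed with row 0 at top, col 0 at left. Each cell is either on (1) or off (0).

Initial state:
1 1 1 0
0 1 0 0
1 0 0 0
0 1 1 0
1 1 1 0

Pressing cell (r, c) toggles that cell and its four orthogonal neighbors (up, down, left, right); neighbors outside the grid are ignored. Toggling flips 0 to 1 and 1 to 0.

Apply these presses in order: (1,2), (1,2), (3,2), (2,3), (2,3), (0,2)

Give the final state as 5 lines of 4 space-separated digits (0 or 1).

After press 1 at (1,2):
1 1 0 0
0 0 1 1
1 0 1 0
0 1 1 0
1 1 1 0

After press 2 at (1,2):
1 1 1 0
0 1 0 0
1 0 0 0
0 1 1 0
1 1 1 0

After press 3 at (3,2):
1 1 1 0
0 1 0 0
1 0 1 0
0 0 0 1
1 1 0 0

After press 4 at (2,3):
1 1 1 0
0 1 0 1
1 0 0 1
0 0 0 0
1 1 0 0

After press 5 at (2,3):
1 1 1 0
0 1 0 0
1 0 1 0
0 0 0 1
1 1 0 0

After press 6 at (0,2):
1 0 0 1
0 1 1 0
1 0 1 0
0 0 0 1
1 1 0 0

Answer: 1 0 0 1
0 1 1 0
1 0 1 0
0 0 0 1
1 1 0 0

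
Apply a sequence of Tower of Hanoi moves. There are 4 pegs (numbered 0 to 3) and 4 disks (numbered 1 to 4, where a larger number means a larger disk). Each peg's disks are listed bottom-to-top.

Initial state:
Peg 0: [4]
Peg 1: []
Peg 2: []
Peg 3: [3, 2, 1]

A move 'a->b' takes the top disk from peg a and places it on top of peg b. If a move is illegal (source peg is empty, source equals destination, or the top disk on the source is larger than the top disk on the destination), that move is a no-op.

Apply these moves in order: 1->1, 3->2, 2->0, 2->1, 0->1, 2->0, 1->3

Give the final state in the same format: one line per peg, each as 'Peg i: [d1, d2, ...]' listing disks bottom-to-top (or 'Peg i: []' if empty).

After move 1 (1->1):
Peg 0: [4]
Peg 1: []
Peg 2: []
Peg 3: [3, 2, 1]

After move 2 (3->2):
Peg 0: [4]
Peg 1: []
Peg 2: [1]
Peg 3: [3, 2]

After move 3 (2->0):
Peg 0: [4, 1]
Peg 1: []
Peg 2: []
Peg 3: [3, 2]

After move 4 (2->1):
Peg 0: [4, 1]
Peg 1: []
Peg 2: []
Peg 3: [3, 2]

After move 5 (0->1):
Peg 0: [4]
Peg 1: [1]
Peg 2: []
Peg 3: [3, 2]

After move 6 (2->0):
Peg 0: [4]
Peg 1: [1]
Peg 2: []
Peg 3: [3, 2]

After move 7 (1->3):
Peg 0: [4]
Peg 1: []
Peg 2: []
Peg 3: [3, 2, 1]

Answer: Peg 0: [4]
Peg 1: []
Peg 2: []
Peg 3: [3, 2, 1]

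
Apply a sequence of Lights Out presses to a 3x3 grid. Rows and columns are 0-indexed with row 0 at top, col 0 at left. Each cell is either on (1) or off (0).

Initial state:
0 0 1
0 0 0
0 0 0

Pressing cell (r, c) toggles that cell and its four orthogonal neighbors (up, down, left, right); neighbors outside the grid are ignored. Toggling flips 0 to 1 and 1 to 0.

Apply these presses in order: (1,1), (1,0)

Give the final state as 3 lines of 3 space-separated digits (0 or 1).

After press 1 at (1,1):
0 1 1
1 1 1
0 1 0

After press 2 at (1,0):
1 1 1
0 0 1
1 1 0

Answer: 1 1 1
0 0 1
1 1 0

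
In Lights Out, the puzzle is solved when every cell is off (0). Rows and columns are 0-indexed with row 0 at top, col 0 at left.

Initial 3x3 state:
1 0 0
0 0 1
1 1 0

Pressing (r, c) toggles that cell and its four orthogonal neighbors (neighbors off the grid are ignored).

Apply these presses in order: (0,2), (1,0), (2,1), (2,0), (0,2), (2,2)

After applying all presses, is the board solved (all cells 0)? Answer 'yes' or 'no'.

After press 1 at (0,2):
1 1 1
0 0 0
1 1 0

After press 2 at (1,0):
0 1 1
1 1 0
0 1 0

After press 3 at (2,1):
0 1 1
1 0 0
1 0 1

After press 4 at (2,0):
0 1 1
0 0 0
0 1 1

After press 5 at (0,2):
0 0 0
0 0 1
0 1 1

After press 6 at (2,2):
0 0 0
0 0 0
0 0 0

Lights still on: 0

Answer: yes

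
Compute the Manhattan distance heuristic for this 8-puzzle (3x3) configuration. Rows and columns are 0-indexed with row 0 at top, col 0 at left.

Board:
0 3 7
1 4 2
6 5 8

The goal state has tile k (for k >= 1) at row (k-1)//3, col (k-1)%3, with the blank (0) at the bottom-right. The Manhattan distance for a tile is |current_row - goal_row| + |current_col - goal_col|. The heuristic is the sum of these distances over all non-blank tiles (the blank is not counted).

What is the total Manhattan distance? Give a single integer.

Answer: 14

Derivation:
Tile 3: at (0,1), goal (0,2), distance |0-0|+|1-2| = 1
Tile 7: at (0,2), goal (2,0), distance |0-2|+|2-0| = 4
Tile 1: at (1,0), goal (0,0), distance |1-0|+|0-0| = 1
Tile 4: at (1,1), goal (1,0), distance |1-1|+|1-0| = 1
Tile 2: at (1,2), goal (0,1), distance |1-0|+|2-1| = 2
Tile 6: at (2,0), goal (1,2), distance |2-1|+|0-2| = 3
Tile 5: at (2,1), goal (1,1), distance |2-1|+|1-1| = 1
Tile 8: at (2,2), goal (2,1), distance |2-2|+|2-1| = 1
Sum: 1 + 4 + 1 + 1 + 2 + 3 + 1 + 1 = 14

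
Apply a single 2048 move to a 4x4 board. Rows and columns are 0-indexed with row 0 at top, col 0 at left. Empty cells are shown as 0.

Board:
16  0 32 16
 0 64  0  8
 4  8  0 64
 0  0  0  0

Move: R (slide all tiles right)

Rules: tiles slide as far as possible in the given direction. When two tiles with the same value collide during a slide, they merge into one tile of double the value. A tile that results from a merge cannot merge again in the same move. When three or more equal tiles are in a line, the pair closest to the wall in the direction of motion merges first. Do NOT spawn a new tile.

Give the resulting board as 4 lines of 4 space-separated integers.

Slide right:
row 0: [16, 0, 32, 16] -> [0, 16, 32, 16]
row 1: [0, 64, 0, 8] -> [0, 0, 64, 8]
row 2: [4, 8, 0, 64] -> [0, 4, 8, 64]
row 3: [0, 0, 0, 0] -> [0, 0, 0, 0]

Answer:  0 16 32 16
 0  0 64  8
 0  4  8 64
 0  0  0  0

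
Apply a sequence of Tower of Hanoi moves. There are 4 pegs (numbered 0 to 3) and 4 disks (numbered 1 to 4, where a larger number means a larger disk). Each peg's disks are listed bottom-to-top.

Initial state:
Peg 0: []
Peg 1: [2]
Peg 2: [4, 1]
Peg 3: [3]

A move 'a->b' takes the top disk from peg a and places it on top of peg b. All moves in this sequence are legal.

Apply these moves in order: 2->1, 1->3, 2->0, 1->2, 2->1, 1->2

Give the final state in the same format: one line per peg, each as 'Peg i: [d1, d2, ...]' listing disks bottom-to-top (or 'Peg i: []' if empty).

Answer: Peg 0: [4]
Peg 1: []
Peg 2: [2]
Peg 3: [3, 1]

Derivation:
After move 1 (2->1):
Peg 0: []
Peg 1: [2, 1]
Peg 2: [4]
Peg 3: [3]

After move 2 (1->3):
Peg 0: []
Peg 1: [2]
Peg 2: [4]
Peg 3: [3, 1]

After move 3 (2->0):
Peg 0: [4]
Peg 1: [2]
Peg 2: []
Peg 3: [3, 1]

After move 4 (1->2):
Peg 0: [4]
Peg 1: []
Peg 2: [2]
Peg 3: [3, 1]

After move 5 (2->1):
Peg 0: [4]
Peg 1: [2]
Peg 2: []
Peg 3: [3, 1]

After move 6 (1->2):
Peg 0: [4]
Peg 1: []
Peg 2: [2]
Peg 3: [3, 1]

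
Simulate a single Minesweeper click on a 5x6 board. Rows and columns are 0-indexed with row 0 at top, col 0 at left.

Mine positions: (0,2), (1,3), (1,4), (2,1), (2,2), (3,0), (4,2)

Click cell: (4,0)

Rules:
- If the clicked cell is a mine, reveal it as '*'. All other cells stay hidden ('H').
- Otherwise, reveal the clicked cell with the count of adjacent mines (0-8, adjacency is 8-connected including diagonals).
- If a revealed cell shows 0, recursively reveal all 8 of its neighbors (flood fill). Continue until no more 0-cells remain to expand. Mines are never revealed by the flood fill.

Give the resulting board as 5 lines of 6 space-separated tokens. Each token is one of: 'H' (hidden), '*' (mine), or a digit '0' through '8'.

H H H H H H
H H H H H H
H H H H H H
H H H H H H
1 H H H H H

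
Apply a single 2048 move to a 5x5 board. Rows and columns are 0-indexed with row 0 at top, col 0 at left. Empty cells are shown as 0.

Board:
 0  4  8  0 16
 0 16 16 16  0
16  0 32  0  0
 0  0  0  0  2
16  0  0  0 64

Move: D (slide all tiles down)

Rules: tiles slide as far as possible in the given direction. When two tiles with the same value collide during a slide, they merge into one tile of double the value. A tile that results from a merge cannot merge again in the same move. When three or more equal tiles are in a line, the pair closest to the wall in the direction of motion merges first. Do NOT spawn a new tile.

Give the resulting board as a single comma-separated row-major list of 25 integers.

Slide down:
col 0: [0, 0, 16, 0, 16] -> [0, 0, 0, 0, 32]
col 1: [4, 16, 0, 0, 0] -> [0, 0, 0, 4, 16]
col 2: [8, 16, 32, 0, 0] -> [0, 0, 8, 16, 32]
col 3: [0, 16, 0, 0, 0] -> [0, 0, 0, 0, 16]
col 4: [16, 0, 0, 2, 64] -> [0, 0, 16, 2, 64]

Answer: 0, 0, 0, 0, 0, 0, 0, 0, 0, 0, 0, 0, 8, 0, 16, 0, 4, 16, 0, 2, 32, 16, 32, 16, 64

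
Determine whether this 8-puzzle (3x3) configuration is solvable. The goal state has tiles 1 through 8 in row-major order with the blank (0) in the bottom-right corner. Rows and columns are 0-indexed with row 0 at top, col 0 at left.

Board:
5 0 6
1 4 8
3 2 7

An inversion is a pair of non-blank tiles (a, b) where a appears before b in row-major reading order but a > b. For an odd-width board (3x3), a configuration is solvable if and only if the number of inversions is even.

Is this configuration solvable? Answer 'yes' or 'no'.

Inversions (pairs i<j in row-major order where tile[i] > tile[j] > 0): 14
14 is even, so the puzzle is solvable.

Answer: yes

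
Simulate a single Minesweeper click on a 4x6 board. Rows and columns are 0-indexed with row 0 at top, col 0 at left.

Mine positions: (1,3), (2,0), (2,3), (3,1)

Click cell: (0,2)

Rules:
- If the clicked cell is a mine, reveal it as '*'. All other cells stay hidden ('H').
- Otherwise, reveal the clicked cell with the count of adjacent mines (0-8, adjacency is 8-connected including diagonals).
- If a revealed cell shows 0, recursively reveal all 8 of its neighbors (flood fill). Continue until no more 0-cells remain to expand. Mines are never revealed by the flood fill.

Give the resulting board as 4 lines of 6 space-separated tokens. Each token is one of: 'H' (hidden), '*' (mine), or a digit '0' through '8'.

H H 1 H H H
H H H H H H
H H H H H H
H H H H H H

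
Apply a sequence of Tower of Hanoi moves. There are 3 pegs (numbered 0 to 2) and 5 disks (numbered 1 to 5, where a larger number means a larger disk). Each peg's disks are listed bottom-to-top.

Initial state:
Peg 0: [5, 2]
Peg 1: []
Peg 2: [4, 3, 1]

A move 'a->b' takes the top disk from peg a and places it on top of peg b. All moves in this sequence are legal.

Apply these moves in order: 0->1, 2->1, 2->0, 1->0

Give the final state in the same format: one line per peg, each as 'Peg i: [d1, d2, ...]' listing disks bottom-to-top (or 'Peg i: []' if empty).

Answer: Peg 0: [5, 3, 1]
Peg 1: [2]
Peg 2: [4]

Derivation:
After move 1 (0->1):
Peg 0: [5]
Peg 1: [2]
Peg 2: [4, 3, 1]

After move 2 (2->1):
Peg 0: [5]
Peg 1: [2, 1]
Peg 2: [4, 3]

After move 3 (2->0):
Peg 0: [5, 3]
Peg 1: [2, 1]
Peg 2: [4]

After move 4 (1->0):
Peg 0: [5, 3, 1]
Peg 1: [2]
Peg 2: [4]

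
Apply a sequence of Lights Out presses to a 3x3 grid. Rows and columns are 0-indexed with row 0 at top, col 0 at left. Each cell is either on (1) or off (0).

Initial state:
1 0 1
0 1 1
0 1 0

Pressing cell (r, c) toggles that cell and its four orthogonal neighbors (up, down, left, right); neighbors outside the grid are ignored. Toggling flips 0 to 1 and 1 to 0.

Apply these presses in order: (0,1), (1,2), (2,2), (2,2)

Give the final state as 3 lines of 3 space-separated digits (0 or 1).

Answer: 0 1 1
0 1 0
0 1 1

Derivation:
After press 1 at (0,1):
0 1 0
0 0 1
0 1 0

After press 2 at (1,2):
0 1 1
0 1 0
0 1 1

After press 3 at (2,2):
0 1 1
0 1 1
0 0 0

After press 4 at (2,2):
0 1 1
0 1 0
0 1 1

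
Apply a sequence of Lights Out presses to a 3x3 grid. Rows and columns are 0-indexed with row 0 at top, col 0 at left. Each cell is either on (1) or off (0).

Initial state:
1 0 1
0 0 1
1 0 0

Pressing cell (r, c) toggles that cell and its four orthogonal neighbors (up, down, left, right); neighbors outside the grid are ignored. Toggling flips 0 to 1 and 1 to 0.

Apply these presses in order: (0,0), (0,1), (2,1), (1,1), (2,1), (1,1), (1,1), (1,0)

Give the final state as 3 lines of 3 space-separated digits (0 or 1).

Answer: 0 1 0
1 1 0
0 1 0

Derivation:
After press 1 at (0,0):
0 1 1
1 0 1
1 0 0

After press 2 at (0,1):
1 0 0
1 1 1
1 0 0

After press 3 at (2,1):
1 0 0
1 0 1
0 1 1

After press 4 at (1,1):
1 1 0
0 1 0
0 0 1

After press 5 at (2,1):
1 1 0
0 0 0
1 1 0

After press 6 at (1,1):
1 0 0
1 1 1
1 0 0

After press 7 at (1,1):
1 1 0
0 0 0
1 1 0

After press 8 at (1,0):
0 1 0
1 1 0
0 1 0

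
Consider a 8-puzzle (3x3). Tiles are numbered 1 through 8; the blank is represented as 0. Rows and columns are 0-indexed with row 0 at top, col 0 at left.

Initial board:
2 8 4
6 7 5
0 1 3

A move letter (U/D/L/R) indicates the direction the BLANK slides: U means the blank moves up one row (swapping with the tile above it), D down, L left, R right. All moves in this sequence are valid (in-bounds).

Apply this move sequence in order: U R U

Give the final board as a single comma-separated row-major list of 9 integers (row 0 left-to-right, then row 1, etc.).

After move 1 (U):
2 8 4
0 7 5
6 1 3

After move 2 (R):
2 8 4
7 0 5
6 1 3

After move 3 (U):
2 0 4
7 8 5
6 1 3

Answer: 2, 0, 4, 7, 8, 5, 6, 1, 3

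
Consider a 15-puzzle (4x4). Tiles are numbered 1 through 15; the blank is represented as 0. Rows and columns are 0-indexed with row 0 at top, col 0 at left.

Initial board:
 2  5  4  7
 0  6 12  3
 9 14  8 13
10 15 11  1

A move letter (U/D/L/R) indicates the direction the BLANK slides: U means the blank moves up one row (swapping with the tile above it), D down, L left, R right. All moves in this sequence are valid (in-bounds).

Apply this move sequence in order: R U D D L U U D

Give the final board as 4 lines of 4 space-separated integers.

After move 1 (R):
 2  5  4  7
 6  0 12  3
 9 14  8 13
10 15 11  1

After move 2 (U):
 2  0  4  7
 6  5 12  3
 9 14  8 13
10 15 11  1

After move 3 (D):
 2  5  4  7
 6  0 12  3
 9 14  8 13
10 15 11  1

After move 4 (D):
 2  5  4  7
 6 14 12  3
 9  0  8 13
10 15 11  1

After move 5 (L):
 2  5  4  7
 6 14 12  3
 0  9  8 13
10 15 11  1

After move 6 (U):
 2  5  4  7
 0 14 12  3
 6  9  8 13
10 15 11  1

After move 7 (U):
 0  5  4  7
 2 14 12  3
 6  9  8 13
10 15 11  1

After move 8 (D):
 2  5  4  7
 0 14 12  3
 6  9  8 13
10 15 11  1

Answer:  2  5  4  7
 0 14 12  3
 6  9  8 13
10 15 11  1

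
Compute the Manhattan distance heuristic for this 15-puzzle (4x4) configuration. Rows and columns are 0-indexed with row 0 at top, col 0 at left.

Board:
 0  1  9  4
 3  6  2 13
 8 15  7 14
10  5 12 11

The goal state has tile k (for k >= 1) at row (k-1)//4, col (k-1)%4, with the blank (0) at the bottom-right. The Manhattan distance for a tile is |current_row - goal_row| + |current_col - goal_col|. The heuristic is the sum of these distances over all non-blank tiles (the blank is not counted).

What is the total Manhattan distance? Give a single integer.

Tile 1: (0,1)->(0,0) = 1
Tile 9: (0,2)->(2,0) = 4
Tile 4: (0,3)->(0,3) = 0
Tile 3: (1,0)->(0,2) = 3
Tile 6: (1,1)->(1,1) = 0
Tile 2: (1,2)->(0,1) = 2
Tile 13: (1,3)->(3,0) = 5
Tile 8: (2,0)->(1,3) = 4
Tile 15: (2,1)->(3,2) = 2
Tile 7: (2,2)->(1,2) = 1
Tile 14: (2,3)->(3,1) = 3
Tile 10: (3,0)->(2,1) = 2
Tile 5: (3,1)->(1,0) = 3
Tile 12: (3,2)->(2,3) = 2
Tile 11: (3,3)->(2,2) = 2
Sum: 1 + 4 + 0 + 3 + 0 + 2 + 5 + 4 + 2 + 1 + 3 + 2 + 3 + 2 + 2 = 34

Answer: 34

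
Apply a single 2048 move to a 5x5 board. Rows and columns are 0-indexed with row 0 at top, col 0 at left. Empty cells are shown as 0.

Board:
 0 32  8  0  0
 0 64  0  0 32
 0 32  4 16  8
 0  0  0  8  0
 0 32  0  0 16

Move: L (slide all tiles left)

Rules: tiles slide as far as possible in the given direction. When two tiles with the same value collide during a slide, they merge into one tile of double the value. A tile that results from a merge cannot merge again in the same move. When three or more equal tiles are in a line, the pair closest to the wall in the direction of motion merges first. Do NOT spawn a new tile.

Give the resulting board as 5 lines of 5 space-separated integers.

Answer: 32  8  0  0  0
64 32  0  0  0
32  4 16  8  0
 8  0  0  0  0
32 16  0  0  0

Derivation:
Slide left:
row 0: [0, 32, 8, 0, 0] -> [32, 8, 0, 0, 0]
row 1: [0, 64, 0, 0, 32] -> [64, 32, 0, 0, 0]
row 2: [0, 32, 4, 16, 8] -> [32, 4, 16, 8, 0]
row 3: [0, 0, 0, 8, 0] -> [8, 0, 0, 0, 0]
row 4: [0, 32, 0, 0, 16] -> [32, 16, 0, 0, 0]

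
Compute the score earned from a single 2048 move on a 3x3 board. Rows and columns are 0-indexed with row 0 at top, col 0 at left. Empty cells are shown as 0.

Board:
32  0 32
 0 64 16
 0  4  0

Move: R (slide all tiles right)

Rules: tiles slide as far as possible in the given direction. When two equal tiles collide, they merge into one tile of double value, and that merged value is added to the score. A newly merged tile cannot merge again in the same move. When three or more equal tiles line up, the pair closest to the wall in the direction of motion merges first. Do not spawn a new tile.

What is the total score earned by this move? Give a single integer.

Slide right:
row 0: [32, 0, 32] -> [0, 0, 64]  score +64 (running 64)
row 1: [0, 64, 16] -> [0, 64, 16]  score +0 (running 64)
row 2: [0, 4, 0] -> [0, 0, 4]  score +0 (running 64)
Board after move:
 0  0 64
 0 64 16
 0  0  4

Answer: 64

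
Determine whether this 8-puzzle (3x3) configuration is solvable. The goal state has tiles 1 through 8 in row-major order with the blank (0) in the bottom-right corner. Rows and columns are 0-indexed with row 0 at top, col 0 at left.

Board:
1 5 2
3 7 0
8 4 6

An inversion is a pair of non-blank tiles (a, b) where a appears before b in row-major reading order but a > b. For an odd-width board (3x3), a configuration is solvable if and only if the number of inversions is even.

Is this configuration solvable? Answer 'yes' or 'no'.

Inversions (pairs i<j in row-major order where tile[i] > tile[j] > 0): 7
7 is odd, so the puzzle is not solvable.

Answer: no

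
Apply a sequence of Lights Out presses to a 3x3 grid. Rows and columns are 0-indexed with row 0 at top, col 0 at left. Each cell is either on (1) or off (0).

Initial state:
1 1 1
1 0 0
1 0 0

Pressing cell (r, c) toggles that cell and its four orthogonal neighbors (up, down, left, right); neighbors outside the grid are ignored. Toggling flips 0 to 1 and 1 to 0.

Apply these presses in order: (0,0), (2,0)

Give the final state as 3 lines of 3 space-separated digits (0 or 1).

Answer: 0 0 1
1 0 0
0 1 0

Derivation:
After press 1 at (0,0):
0 0 1
0 0 0
1 0 0

After press 2 at (2,0):
0 0 1
1 0 0
0 1 0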